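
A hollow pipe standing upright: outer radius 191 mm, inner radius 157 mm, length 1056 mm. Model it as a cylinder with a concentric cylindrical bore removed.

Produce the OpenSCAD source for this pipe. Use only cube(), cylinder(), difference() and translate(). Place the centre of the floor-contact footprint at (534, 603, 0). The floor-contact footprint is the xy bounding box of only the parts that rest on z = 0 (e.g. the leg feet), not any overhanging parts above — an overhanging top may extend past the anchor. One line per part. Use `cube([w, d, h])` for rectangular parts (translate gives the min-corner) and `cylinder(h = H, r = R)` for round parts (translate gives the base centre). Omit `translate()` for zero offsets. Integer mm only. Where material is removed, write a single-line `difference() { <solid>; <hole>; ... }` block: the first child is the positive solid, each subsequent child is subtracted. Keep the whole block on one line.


difference() { translate([534, 603, 0]) cylinder(h = 1056, r = 191); translate([534, 603, 0]) cylinder(h = 1056, r = 157); }


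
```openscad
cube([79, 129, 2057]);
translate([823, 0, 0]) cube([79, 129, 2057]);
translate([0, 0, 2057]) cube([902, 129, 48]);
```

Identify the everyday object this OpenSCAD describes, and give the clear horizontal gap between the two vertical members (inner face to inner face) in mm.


A door frame. The clear opening width is 744 mm.

Two 2057 mm tall posts with a header on top — a door frame. The left jamb is 79 mm wide at x = 0; the right jamb starts at x = 823. The clear opening is 823 − 79 = 744 mm.


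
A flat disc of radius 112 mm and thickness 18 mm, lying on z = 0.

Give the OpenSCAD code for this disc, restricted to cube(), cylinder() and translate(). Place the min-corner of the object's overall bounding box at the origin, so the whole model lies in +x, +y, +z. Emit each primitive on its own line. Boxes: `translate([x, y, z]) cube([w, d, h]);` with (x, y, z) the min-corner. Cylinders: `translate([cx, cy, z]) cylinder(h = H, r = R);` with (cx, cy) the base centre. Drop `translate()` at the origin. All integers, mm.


translate([112, 112, 0]) cylinder(h = 18, r = 112);


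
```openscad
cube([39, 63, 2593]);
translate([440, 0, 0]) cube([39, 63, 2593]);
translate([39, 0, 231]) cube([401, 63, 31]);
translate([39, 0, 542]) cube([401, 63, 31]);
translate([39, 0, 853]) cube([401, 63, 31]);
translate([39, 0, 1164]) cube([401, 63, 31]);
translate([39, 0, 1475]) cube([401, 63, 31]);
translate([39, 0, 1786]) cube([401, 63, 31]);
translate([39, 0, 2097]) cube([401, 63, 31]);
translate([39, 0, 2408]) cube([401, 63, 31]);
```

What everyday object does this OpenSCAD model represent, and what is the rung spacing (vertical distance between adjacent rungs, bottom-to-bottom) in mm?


A ladder. The rung spacing is 311 mm.

Two tall 39×63 posts with 8 short bars between them — a ladder. Adjacent rungs sit at z = 231 and z = 542, so the spacing is 542 − 231 = 311 mm.


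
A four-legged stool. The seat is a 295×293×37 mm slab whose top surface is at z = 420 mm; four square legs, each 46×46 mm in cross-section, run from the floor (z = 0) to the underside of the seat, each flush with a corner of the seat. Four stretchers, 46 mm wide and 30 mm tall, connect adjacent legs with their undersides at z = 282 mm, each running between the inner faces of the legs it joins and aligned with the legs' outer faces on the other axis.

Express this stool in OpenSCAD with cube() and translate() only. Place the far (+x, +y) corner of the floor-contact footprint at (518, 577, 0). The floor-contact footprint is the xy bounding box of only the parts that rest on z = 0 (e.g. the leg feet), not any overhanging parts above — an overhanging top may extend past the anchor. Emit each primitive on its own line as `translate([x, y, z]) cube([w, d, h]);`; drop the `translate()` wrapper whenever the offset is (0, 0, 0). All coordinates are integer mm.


translate([223, 284, 383]) cube([295, 293, 37]);
translate([223, 284, 0]) cube([46, 46, 383]);
translate([472, 284, 0]) cube([46, 46, 383]);
translate([223, 531, 0]) cube([46, 46, 383]);
translate([472, 531, 0]) cube([46, 46, 383]);
translate([269, 284, 282]) cube([203, 46, 30]);
translate([269, 531, 282]) cube([203, 46, 30]);
translate([223, 330, 282]) cube([46, 201, 30]);
translate([472, 330, 282]) cube([46, 201, 30]);


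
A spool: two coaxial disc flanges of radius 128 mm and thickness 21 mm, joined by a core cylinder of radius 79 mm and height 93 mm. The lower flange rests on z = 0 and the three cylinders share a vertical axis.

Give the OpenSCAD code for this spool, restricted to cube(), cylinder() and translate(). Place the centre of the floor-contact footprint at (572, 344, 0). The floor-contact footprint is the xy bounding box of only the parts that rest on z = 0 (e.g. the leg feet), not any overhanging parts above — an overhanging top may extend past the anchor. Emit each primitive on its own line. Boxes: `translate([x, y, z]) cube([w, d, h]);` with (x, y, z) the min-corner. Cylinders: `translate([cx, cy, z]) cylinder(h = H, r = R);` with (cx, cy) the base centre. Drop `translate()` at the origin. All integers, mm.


translate([572, 344, 0]) cylinder(h = 21, r = 128);
translate([572, 344, 21]) cylinder(h = 93, r = 79);
translate([572, 344, 114]) cylinder(h = 21, r = 128);


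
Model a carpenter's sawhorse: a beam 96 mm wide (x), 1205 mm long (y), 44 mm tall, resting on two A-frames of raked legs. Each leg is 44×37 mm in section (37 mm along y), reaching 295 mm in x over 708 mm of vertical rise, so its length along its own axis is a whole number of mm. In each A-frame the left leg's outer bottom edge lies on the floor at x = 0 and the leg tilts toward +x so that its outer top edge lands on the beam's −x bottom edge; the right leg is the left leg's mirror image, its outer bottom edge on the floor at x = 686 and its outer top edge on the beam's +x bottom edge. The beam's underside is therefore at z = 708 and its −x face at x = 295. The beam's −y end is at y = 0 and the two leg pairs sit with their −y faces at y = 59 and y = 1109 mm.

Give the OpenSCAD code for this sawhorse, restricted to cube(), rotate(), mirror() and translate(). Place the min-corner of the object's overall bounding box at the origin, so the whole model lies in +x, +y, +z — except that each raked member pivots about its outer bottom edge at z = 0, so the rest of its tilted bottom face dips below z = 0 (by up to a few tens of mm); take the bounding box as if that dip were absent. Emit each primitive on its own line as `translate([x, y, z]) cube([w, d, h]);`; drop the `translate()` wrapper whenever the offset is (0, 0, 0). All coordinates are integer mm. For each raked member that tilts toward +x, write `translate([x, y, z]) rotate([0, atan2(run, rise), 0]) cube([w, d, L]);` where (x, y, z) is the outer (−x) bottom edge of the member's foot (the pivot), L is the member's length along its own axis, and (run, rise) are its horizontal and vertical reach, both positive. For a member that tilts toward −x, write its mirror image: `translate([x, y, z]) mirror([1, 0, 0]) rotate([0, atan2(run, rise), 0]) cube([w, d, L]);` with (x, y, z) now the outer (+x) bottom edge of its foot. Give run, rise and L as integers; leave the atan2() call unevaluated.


translate([295, 0, 708]) cube([96, 1205, 44]);
translate([0, 59, 0]) rotate([0, atan2(295, 708), 0]) cube([44, 37, 767]);
translate([686, 59, 0]) mirror([1, 0, 0]) rotate([0, atan2(295, 708), 0]) cube([44, 37, 767]);
translate([0, 1109, 0]) rotate([0, atan2(295, 708), 0]) cube([44, 37, 767]);
translate([686, 1109, 0]) mirror([1, 0, 0]) rotate([0, atan2(295, 708), 0]) cube([44, 37, 767]);


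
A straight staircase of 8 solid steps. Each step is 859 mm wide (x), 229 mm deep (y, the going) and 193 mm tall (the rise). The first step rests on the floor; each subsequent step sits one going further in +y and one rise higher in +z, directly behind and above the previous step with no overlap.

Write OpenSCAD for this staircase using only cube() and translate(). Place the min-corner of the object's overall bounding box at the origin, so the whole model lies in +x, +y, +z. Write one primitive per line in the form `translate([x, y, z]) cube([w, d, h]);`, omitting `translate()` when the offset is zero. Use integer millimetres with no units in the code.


cube([859, 229, 193]);
translate([0, 229, 193]) cube([859, 229, 193]);
translate([0, 458, 386]) cube([859, 229, 193]);
translate([0, 687, 579]) cube([859, 229, 193]);
translate([0, 916, 772]) cube([859, 229, 193]);
translate([0, 1145, 965]) cube([859, 229, 193]);
translate([0, 1374, 1158]) cube([859, 229, 193]);
translate([0, 1603, 1351]) cube([859, 229, 193]);


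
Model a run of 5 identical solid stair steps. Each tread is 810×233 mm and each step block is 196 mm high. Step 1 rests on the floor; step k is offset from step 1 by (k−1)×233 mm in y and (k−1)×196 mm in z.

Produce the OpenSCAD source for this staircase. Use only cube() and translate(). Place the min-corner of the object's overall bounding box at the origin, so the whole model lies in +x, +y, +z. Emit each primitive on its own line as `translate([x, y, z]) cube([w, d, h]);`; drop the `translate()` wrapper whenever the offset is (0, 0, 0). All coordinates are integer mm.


cube([810, 233, 196]);
translate([0, 233, 196]) cube([810, 233, 196]);
translate([0, 466, 392]) cube([810, 233, 196]);
translate([0, 699, 588]) cube([810, 233, 196]);
translate([0, 932, 784]) cube([810, 233, 196]);


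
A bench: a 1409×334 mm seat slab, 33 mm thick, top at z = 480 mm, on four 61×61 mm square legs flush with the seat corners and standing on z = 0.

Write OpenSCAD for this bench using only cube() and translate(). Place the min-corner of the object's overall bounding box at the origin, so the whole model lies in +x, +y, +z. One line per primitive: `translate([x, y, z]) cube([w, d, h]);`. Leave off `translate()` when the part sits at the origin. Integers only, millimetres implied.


// leg_h = 480 − 33 = 447
translate([0, 0, 447]) cube([1409, 334, 33]);
cube([61, 61, 447]);
translate([0, 273, 0]) cube([61, 61, 447]);
translate([1348, 0, 0]) cube([61, 61, 447]);
translate([1348, 273, 0]) cube([61, 61, 447]);


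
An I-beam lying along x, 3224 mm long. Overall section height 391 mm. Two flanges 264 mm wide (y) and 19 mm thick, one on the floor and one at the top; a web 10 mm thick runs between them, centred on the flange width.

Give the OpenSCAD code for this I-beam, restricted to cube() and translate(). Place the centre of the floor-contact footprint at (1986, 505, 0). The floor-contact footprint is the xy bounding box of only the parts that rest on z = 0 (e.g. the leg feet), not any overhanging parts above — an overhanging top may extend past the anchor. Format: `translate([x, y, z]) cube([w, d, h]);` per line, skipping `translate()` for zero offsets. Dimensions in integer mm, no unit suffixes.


translate([374, 373, 0]) cube([3224, 264, 19]);
translate([374, 500, 19]) cube([3224, 10, 353]);
translate([374, 373, 372]) cube([3224, 264, 19]);


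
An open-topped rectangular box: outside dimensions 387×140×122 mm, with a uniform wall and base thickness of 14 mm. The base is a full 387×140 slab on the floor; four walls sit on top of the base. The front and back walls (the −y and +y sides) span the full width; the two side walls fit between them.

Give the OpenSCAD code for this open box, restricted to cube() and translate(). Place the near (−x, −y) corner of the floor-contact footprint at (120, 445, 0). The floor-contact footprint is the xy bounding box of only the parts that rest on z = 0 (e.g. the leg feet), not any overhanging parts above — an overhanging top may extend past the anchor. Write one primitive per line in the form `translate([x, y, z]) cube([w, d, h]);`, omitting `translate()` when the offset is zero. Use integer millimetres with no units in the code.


translate([120, 445, 0]) cube([387, 140, 14]);
translate([120, 445, 14]) cube([387, 14, 108]);
translate([120, 571, 14]) cube([387, 14, 108]);
translate([120, 459, 14]) cube([14, 112, 108]);
translate([493, 459, 14]) cube([14, 112, 108]);


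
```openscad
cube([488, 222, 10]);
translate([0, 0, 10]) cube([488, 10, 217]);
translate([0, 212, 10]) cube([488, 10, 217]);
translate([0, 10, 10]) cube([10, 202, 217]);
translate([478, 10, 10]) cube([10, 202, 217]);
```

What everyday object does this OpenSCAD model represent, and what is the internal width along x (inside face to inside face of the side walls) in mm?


An open box. The internal width is 468 mm.

A 488×222 base slab with four walls standing on it — an open box. The base is 488 mm wide and the walls are 10 mm thick, so the internal width is 488 − 2 × 10 = 468 mm.


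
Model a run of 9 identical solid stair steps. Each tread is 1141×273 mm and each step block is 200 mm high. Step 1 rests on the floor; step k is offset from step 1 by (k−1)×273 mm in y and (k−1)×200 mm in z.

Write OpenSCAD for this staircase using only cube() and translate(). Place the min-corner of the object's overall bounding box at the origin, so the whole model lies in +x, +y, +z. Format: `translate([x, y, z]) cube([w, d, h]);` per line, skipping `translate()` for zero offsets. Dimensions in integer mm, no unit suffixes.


cube([1141, 273, 200]);
translate([0, 273, 200]) cube([1141, 273, 200]);
translate([0, 546, 400]) cube([1141, 273, 200]);
translate([0, 819, 600]) cube([1141, 273, 200]);
translate([0, 1092, 800]) cube([1141, 273, 200]);
translate([0, 1365, 1000]) cube([1141, 273, 200]);
translate([0, 1638, 1200]) cube([1141, 273, 200]);
translate([0, 1911, 1400]) cube([1141, 273, 200]);
translate([0, 2184, 1600]) cube([1141, 273, 200]);


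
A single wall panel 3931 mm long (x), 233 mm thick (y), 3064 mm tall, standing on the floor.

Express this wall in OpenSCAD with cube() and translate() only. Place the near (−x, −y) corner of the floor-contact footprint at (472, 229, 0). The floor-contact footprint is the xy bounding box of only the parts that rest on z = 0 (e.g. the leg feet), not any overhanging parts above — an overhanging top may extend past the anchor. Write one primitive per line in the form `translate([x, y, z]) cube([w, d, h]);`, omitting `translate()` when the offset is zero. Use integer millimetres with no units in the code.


translate([472, 229, 0]) cube([3931, 233, 3064]);


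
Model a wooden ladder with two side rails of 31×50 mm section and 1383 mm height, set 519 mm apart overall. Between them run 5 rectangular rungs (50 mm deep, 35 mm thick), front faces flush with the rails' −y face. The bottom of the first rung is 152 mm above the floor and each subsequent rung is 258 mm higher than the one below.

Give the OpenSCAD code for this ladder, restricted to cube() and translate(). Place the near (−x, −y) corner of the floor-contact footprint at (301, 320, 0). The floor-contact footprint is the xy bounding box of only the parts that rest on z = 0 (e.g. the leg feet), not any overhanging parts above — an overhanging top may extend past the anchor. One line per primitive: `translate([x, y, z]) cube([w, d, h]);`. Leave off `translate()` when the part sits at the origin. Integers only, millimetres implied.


// rung span = 519 - 2*31 = 457
// rung[k] z = 152 + k*258
translate([301, 320, 0]) cube([31, 50, 1383]);
translate([789, 320, 0]) cube([31, 50, 1383]);
translate([332, 320, 152]) cube([457, 50, 35]);
translate([332, 320, 410]) cube([457, 50, 35]);
translate([332, 320, 668]) cube([457, 50, 35]);
translate([332, 320, 926]) cube([457, 50, 35]);
translate([332, 320, 1184]) cube([457, 50, 35]);


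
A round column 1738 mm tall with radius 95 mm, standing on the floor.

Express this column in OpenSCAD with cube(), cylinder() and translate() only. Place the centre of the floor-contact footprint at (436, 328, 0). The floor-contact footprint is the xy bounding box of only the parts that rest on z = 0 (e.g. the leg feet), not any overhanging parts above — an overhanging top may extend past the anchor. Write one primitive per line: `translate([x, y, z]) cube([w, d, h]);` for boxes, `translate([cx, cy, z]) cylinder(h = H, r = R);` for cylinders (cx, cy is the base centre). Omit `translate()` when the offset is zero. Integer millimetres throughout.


translate([436, 328, 0]) cylinder(h = 1738, r = 95);


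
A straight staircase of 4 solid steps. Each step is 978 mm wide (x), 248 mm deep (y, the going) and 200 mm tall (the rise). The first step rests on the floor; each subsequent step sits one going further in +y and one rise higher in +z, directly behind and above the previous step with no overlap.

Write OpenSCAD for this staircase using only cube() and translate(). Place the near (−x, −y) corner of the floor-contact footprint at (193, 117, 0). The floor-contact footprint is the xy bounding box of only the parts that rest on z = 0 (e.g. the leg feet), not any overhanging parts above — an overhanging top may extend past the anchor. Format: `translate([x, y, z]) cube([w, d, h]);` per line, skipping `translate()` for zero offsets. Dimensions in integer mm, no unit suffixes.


translate([193, 117, 0]) cube([978, 248, 200]);
translate([193, 365, 200]) cube([978, 248, 200]);
translate([193, 613, 400]) cube([978, 248, 200]);
translate([193, 861, 600]) cube([978, 248, 200]);


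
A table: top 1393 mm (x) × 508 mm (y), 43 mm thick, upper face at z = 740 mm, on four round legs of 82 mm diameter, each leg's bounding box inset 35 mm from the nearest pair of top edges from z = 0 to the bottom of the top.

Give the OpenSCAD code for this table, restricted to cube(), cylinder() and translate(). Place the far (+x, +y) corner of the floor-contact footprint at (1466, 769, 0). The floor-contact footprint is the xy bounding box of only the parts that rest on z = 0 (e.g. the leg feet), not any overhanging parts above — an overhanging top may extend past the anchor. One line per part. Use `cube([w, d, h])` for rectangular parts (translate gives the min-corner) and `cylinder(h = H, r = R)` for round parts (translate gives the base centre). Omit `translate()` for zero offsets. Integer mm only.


translate([108, 296, 697]) cube([1393, 508, 43]);
translate([184, 372, 0]) cylinder(h = 697, r = 41);
translate([1425, 372, 0]) cylinder(h = 697, r = 41);
translate([184, 728, 0]) cylinder(h = 697, r = 41);
translate([1425, 728, 0]) cylinder(h = 697, r = 41);


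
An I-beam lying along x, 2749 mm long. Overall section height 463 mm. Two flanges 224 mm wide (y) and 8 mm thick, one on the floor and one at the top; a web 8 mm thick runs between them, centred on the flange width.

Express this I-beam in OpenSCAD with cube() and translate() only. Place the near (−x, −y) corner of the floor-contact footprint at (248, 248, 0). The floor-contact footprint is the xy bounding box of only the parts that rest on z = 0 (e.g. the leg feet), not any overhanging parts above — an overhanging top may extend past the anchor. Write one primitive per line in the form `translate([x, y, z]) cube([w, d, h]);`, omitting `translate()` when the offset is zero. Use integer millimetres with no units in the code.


translate([248, 248, 0]) cube([2749, 224, 8]);
translate([248, 356, 8]) cube([2749, 8, 447]);
translate([248, 248, 455]) cube([2749, 224, 8]);


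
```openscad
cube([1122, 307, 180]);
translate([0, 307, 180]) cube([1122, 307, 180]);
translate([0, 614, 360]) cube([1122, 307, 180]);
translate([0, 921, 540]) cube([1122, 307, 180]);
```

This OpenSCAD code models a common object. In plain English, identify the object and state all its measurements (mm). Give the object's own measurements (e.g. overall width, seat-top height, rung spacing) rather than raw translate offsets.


A straight staircase of 4 solid steps. Each step is 1122 mm wide (x), 307 mm deep (y, the going) and 180 mm tall (the rise). The first step rests on the floor; each subsequent step sits one going further in +y and one rise higher in +z, directly behind and above the previous step with no overlap.


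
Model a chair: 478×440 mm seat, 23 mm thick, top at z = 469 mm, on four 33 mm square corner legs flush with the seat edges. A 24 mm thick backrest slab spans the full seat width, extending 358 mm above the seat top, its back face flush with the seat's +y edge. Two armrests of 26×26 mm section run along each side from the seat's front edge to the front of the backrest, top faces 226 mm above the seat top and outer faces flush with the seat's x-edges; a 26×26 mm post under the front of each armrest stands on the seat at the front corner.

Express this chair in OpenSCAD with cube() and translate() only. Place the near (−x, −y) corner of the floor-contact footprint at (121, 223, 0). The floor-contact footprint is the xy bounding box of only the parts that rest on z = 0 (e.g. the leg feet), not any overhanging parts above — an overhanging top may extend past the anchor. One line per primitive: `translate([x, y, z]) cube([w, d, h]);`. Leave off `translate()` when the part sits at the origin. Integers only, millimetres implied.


translate([121, 223, 446]) cube([478, 440, 23]);
translate([121, 223, 0]) cube([33, 33, 446]);
translate([566, 223, 0]) cube([33, 33, 446]);
translate([121, 630, 0]) cube([33, 33, 446]);
translate([566, 630, 0]) cube([33, 33, 446]);
translate([121, 639, 469]) cube([478, 24, 358]);
translate([121, 223, 669]) cube([26, 416, 26]);
translate([573, 223, 669]) cube([26, 416, 26]);
translate([121, 223, 469]) cube([26, 26, 200]);
translate([573, 223, 469]) cube([26, 26, 200]);


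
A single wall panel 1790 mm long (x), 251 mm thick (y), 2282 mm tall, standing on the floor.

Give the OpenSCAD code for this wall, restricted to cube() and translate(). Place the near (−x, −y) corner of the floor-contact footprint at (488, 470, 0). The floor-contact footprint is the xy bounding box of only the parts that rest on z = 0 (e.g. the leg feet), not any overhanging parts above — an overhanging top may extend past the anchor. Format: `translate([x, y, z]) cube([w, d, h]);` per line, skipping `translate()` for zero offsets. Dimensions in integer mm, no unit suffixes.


translate([488, 470, 0]) cube([1790, 251, 2282]);


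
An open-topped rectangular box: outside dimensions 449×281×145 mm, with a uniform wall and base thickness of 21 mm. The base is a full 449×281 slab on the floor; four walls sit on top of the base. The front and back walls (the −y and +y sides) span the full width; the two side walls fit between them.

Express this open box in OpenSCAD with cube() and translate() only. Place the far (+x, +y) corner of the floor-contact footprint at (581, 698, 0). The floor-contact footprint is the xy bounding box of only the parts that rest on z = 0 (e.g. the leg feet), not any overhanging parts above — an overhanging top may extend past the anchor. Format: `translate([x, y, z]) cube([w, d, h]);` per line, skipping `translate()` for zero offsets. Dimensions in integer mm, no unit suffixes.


translate([132, 417, 0]) cube([449, 281, 21]);
translate([132, 417, 21]) cube([449, 21, 124]);
translate([132, 677, 21]) cube([449, 21, 124]);
translate([132, 438, 21]) cube([21, 239, 124]);
translate([560, 438, 21]) cube([21, 239, 124]);


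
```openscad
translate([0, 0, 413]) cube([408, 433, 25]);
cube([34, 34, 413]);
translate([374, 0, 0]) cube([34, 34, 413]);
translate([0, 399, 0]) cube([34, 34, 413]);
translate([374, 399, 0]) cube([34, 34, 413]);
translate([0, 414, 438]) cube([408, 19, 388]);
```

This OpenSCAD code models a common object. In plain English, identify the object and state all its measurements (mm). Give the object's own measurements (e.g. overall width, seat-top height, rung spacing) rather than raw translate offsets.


A chair. The seat is a 408×433×25 mm slab with its top at z = 438 mm, on four 34×34 mm corner legs (flush with the seat edges, standing on z = 0). A flat backrest 19 mm thick, 388 mm tall, spans the full seat width and rises from the seat top along its +y edge, rear face flush with the rear of the seat.


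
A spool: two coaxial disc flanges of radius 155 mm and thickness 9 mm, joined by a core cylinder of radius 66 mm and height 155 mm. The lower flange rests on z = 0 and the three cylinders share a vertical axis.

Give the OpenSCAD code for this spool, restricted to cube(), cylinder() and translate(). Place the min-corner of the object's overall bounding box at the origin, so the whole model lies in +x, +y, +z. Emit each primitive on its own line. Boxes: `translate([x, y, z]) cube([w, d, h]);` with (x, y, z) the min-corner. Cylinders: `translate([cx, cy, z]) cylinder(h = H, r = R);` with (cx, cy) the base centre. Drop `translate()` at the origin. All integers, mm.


translate([155, 155, 0]) cylinder(h = 9, r = 155);
translate([155, 155, 9]) cylinder(h = 155, r = 66);
translate([155, 155, 164]) cylinder(h = 9, r = 155);


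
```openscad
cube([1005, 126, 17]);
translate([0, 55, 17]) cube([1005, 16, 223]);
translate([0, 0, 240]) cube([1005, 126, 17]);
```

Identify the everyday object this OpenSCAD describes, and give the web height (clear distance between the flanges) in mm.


An I-beam. The web height is 223 mm.

Two wide flanges with a thin centred web — an I-beam. Overall 257 mm minus two 17 mm flanges gives a web of 257 − 2·17 = 223 mm.


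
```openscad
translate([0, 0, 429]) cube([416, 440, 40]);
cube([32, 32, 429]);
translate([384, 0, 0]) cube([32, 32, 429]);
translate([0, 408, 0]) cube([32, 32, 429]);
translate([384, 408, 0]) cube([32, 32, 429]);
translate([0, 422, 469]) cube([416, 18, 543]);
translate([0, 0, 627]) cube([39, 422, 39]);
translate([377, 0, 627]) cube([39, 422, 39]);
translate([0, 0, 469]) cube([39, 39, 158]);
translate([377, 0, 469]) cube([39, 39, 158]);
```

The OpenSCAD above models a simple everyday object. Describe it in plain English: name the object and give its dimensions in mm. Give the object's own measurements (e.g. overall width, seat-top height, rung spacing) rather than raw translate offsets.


A chair. The seat is a 416×440×40 mm slab with its top at z = 469 mm, on four 32×32 mm corner legs (flush with the seat edges, standing on z = 0). A flat backrest 18 mm thick, 543 mm tall, spans the full seat width and rises from the seat top along its +y edge, rear face flush with the rear of the seat. Two armrests of 39×39 mm section run along each side from the seat's front edge to the front of the backrest, top faces 197 mm above the seat top and outer faces flush with the seat's x-edges; a 39×39 mm post under the front of each armrest stands on the seat at the front corner.


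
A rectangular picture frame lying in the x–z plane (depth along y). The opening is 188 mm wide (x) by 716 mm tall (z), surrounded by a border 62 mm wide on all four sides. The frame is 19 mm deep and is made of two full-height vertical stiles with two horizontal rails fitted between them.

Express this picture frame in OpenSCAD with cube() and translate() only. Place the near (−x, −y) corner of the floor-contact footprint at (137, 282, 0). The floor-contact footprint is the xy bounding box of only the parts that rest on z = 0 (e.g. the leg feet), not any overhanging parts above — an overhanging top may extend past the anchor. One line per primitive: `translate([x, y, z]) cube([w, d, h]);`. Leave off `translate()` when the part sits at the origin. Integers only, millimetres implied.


translate([137, 282, 0]) cube([62, 19, 840]);
translate([387, 282, 0]) cube([62, 19, 840]);
translate([199, 282, 0]) cube([188, 19, 62]);
translate([199, 282, 778]) cube([188, 19, 62]);


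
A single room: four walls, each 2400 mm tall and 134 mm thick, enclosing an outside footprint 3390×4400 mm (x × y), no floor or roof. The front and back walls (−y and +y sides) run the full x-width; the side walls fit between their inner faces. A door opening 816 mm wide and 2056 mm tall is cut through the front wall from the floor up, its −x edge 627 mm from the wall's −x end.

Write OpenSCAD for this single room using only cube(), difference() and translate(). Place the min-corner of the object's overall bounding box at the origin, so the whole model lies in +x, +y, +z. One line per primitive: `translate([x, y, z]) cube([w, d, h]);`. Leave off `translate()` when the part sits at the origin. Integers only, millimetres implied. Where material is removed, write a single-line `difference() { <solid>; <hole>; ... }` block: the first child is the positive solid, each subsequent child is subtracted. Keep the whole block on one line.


difference() { cube([3390, 134, 2400]); translate([627, 0, 0]) cube([816, 134, 2056]); }
translate([0, 4266, 0]) cube([3390, 134, 2400]);
translate([0, 134, 0]) cube([134, 4132, 2400]);
translate([3256, 134, 0]) cube([134, 4132, 2400]);


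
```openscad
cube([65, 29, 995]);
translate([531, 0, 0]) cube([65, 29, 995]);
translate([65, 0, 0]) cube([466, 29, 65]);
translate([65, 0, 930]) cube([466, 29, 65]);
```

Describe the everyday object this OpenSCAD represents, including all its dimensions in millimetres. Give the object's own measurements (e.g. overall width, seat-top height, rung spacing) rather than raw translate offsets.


A rectangular picture frame lying in the x–z plane (depth along y). The opening is 466 mm wide (x) by 865 mm tall (z), surrounded by a border 65 mm wide on all four sides. The frame is 29 mm deep and is made of two full-height vertical stiles with two horizontal rails fitted between them.


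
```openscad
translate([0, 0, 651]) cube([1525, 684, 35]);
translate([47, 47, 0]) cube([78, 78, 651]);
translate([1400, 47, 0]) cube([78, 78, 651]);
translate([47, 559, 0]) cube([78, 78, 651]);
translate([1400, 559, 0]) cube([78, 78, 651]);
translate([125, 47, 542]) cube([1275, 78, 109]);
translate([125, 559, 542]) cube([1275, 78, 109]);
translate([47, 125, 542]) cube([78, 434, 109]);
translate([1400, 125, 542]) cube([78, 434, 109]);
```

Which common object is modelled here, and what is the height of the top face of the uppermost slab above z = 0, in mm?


A table. The table height is 686 mm.

A 1525×684×35 slab sits at z = 651 on four 78 mm square posts — a table. The top surface is at 651 + 35 = 686 mm.


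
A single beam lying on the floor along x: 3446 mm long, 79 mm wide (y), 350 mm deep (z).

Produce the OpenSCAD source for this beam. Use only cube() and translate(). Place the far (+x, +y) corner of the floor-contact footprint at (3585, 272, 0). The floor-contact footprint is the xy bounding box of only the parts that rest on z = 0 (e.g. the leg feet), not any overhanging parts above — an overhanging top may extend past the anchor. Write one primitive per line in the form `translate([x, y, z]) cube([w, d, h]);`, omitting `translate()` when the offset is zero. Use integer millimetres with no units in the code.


translate([139, 193, 0]) cube([3446, 79, 350]);


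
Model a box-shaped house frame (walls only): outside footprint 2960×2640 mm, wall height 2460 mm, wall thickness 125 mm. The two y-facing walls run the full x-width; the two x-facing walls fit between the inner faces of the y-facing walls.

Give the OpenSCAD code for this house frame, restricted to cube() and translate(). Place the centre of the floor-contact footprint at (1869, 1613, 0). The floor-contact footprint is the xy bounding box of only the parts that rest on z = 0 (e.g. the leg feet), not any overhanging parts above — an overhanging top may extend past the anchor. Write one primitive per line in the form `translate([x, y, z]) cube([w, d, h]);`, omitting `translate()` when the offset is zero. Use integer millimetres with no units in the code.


translate([389, 293, 0]) cube([2960, 125, 2460]);
translate([389, 2808, 0]) cube([2960, 125, 2460]);
translate([389, 418, 0]) cube([125, 2390, 2460]);
translate([3224, 418, 0]) cube([125, 2390, 2460]);


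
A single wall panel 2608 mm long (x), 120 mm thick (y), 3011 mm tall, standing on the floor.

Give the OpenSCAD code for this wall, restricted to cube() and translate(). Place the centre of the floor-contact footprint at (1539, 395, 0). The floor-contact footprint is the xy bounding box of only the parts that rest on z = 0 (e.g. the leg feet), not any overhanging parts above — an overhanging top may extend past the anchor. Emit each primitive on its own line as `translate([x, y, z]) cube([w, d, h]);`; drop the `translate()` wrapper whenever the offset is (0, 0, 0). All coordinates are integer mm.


translate([235, 335, 0]) cube([2608, 120, 3011]);


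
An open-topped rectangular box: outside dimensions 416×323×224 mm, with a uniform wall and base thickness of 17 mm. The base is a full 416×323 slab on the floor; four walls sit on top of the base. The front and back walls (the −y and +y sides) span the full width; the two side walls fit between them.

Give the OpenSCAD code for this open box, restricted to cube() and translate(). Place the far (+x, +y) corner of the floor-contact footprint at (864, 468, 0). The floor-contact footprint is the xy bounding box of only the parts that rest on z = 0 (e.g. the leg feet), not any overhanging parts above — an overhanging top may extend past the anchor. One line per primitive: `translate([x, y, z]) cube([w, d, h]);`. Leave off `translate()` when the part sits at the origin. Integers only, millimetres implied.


translate([448, 145, 0]) cube([416, 323, 17]);
translate([448, 145, 17]) cube([416, 17, 207]);
translate([448, 451, 17]) cube([416, 17, 207]);
translate([448, 162, 17]) cube([17, 289, 207]);
translate([847, 162, 17]) cube([17, 289, 207]);


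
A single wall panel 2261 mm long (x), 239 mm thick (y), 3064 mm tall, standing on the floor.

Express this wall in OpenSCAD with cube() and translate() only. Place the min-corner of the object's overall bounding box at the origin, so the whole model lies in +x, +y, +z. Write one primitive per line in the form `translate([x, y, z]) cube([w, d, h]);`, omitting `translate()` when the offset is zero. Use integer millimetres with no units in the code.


cube([2261, 239, 3064]);


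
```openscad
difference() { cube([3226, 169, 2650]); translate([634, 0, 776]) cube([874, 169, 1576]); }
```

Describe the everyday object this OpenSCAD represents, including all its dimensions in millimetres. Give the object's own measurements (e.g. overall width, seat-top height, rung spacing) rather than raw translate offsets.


A wall 3226 mm long (x), 169 mm thick (y), 2650 mm tall, with a rectangular window opening cut through it. The opening is 874 mm wide and 1576 mm tall; its sill is at z = 776 mm and its near (−x) edge is 634 mm from the wall's −x end. The opening passes through the full wall thickness.


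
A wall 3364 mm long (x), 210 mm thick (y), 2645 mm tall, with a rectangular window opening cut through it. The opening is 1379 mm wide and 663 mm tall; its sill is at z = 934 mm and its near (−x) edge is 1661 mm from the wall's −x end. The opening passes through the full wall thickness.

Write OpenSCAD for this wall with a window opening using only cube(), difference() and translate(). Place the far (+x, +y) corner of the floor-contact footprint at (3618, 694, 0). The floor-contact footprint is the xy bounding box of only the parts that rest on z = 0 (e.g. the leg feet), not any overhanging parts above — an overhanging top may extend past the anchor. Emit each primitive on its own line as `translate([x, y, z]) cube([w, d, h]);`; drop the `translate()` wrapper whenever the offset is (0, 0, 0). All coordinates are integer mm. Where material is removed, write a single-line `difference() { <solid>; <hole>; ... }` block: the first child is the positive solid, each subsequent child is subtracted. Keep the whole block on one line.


difference() { translate([254, 484, 0]) cube([3364, 210, 2645]); translate([1915, 484, 934]) cube([1379, 210, 663]); }


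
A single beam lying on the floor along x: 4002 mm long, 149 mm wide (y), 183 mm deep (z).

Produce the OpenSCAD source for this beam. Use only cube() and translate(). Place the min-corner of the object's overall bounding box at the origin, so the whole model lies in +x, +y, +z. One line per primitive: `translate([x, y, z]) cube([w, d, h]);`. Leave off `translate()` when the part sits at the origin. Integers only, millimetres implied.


cube([4002, 149, 183]);


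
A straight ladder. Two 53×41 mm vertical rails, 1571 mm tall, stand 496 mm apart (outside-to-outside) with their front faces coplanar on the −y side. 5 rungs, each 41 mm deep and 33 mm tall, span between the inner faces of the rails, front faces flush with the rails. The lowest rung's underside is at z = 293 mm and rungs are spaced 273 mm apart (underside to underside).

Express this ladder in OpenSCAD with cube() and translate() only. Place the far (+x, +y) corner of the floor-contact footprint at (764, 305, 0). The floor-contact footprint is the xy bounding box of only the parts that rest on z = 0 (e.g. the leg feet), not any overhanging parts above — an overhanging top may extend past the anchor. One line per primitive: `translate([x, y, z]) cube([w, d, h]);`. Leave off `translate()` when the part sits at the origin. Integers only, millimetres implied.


translate([268, 264, 0]) cube([53, 41, 1571]);
translate([711, 264, 0]) cube([53, 41, 1571]);
translate([321, 264, 293]) cube([390, 41, 33]);
translate([321, 264, 566]) cube([390, 41, 33]);
translate([321, 264, 839]) cube([390, 41, 33]);
translate([321, 264, 1112]) cube([390, 41, 33]);
translate([321, 264, 1385]) cube([390, 41, 33]);


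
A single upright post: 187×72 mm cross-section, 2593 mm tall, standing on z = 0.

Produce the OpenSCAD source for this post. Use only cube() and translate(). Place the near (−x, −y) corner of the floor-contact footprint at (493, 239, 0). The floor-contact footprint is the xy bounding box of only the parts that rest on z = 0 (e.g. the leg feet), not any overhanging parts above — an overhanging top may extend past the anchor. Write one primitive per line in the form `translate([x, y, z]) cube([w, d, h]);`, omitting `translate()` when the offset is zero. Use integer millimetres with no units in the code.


translate([493, 239, 0]) cube([187, 72, 2593]);


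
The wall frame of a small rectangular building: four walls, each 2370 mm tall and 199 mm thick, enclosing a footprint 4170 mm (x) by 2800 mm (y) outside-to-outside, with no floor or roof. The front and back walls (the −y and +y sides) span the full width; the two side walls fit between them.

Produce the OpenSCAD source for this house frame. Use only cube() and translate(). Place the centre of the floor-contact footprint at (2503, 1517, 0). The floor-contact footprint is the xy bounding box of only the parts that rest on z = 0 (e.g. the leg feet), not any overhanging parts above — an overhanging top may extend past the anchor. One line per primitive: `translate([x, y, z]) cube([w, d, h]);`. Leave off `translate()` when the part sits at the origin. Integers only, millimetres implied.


translate([418, 117, 0]) cube([4170, 199, 2370]);
translate([418, 2718, 0]) cube([4170, 199, 2370]);
translate([418, 316, 0]) cube([199, 2402, 2370]);
translate([4389, 316, 0]) cube([199, 2402, 2370]);


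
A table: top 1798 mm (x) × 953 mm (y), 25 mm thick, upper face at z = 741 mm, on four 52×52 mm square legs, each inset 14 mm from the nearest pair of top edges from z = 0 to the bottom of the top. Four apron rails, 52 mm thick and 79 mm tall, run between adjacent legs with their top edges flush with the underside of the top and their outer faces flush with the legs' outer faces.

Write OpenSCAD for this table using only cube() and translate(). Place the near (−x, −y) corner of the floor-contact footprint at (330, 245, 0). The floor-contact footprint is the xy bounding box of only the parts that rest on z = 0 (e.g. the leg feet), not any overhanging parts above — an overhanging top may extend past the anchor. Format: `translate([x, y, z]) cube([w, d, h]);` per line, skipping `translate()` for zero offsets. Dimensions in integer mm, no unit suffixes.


translate([316, 231, 716]) cube([1798, 953, 25]);
translate([330, 245, 0]) cube([52, 52, 716]);
translate([2048, 245, 0]) cube([52, 52, 716]);
translate([330, 1118, 0]) cube([52, 52, 716]);
translate([2048, 1118, 0]) cube([52, 52, 716]);
translate([382, 245, 637]) cube([1666, 52, 79]);
translate([382, 1118, 637]) cube([1666, 52, 79]);
translate([330, 297, 637]) cube([52, 821, 79]);
translate([2048, 297, 637]) cube([52, 821, 79]);
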